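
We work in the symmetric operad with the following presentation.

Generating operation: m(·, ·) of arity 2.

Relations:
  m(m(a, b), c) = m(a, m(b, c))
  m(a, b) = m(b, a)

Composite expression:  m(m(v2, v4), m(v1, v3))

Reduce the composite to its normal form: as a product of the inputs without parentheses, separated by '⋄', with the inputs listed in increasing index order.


v1 ⋄ v2 ⋄ v3 ⋄ v4

Any arrangement under m is one operation, so sort the v-inputs.
m(v2, v4) flattens to v2 ⋄ v4
m(v1, v3) flattens to v1 ⋄ v3
m(m(v2, v4), m(v1, v3)) flattens to v2 ⋄ v4 ⋄ v1 ⋄ v3
rearranged into index order: v1 ⋄ v2 ⋄ v3 ⋄ v4


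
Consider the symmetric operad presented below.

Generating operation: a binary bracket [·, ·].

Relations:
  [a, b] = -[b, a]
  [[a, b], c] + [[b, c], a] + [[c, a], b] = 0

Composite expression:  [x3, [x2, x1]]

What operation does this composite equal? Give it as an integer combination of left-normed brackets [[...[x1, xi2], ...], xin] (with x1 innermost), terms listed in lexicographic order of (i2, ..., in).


Left-normed coefficients sit on the x1-initial expansion words.
Composite bracket: [x3, [x2, x1]]
Expanding via [a, b] = ab - ba: 4 signed words (2^2 = 4).
Words beginning with x1 determine it all:
  sign of x1x2x3 is +1, so it contributes +[[x1, x2], x3]

[[x1, x2], x3]


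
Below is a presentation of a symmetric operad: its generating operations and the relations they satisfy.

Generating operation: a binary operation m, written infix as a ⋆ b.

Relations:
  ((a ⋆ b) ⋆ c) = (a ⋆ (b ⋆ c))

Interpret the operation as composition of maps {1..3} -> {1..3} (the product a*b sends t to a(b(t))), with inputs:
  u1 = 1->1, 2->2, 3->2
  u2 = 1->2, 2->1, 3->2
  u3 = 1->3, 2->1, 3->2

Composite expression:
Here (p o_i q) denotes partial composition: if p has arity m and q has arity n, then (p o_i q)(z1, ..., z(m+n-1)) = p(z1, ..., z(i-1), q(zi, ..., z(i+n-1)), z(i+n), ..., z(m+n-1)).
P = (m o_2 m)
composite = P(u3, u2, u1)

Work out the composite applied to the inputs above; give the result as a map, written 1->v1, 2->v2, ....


(u2 ⋆ u1) = 1->2, 2->1, 3->1
(u3 ⋆ (u2 ⋆ u1)) = 1->1, 2->3, 3->3

1->1, 2->3, 3->3


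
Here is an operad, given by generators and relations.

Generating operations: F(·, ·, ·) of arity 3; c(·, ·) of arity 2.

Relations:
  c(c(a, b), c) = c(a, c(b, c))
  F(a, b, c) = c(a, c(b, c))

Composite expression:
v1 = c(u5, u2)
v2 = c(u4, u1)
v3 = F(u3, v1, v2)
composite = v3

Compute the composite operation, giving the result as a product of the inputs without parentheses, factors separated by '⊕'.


u3 ⊕ u5 ⊕ u2 ⊕ u4 ⊕ u1

Every regrouping of F is equal, so read the u-inputs in written order.
c(u5, u2) reduces to u5 ⊕ u2
c(u4, u1) reduces to u4 ⊕ u1
F(u3, c(u5, u2), c(u4, u1)) reduces to u3 ⊕ u5 ⊕ u2 ⊕ u4 ⊕ u1


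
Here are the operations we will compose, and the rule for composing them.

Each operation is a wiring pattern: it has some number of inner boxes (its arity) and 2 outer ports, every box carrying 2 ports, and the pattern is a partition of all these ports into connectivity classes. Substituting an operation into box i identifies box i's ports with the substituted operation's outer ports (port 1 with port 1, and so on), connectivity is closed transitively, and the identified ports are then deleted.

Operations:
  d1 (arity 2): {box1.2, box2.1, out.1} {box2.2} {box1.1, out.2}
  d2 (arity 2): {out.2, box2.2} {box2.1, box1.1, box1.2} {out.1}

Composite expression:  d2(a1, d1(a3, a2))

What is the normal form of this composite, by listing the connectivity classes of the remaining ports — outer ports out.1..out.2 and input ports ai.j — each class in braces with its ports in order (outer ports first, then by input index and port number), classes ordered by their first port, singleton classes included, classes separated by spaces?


Connectivity passes through glued d2-boundaries; trace each wire chain.
after d1, the pattern on (a3, a2) reads {out.1, a2.1, a3.2} {out.2, a3.1} {a2.2} (out.j = its outer ports)
after d2, the pattern on (a1, a3, a2) reads {out.1} {out.2, a3.1} {a1.1, a1.2, a2.1, a3.2} {a2.2} (out.j = its outer ports)

{out.1} {out.2, a3.1} {a1.1, a1.2, a2.1, a3.2} {a2.2}


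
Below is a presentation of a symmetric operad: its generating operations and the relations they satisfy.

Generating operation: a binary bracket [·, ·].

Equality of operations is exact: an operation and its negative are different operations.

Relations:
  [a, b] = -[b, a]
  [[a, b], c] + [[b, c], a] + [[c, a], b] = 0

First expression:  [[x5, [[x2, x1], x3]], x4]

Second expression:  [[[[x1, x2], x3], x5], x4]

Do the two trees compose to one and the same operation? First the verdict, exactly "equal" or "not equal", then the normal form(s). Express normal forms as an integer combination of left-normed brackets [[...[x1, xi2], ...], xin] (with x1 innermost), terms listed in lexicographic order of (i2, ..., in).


equal — both sides give [[[[x1, x2], x3], x5], x4]

Reducing the first expression gives [[[[x1, x2], x3], x5], x4]
Reducing the second expression gives [[[[x1, x2], x3], x5], x4]
The forms coincide; equal.


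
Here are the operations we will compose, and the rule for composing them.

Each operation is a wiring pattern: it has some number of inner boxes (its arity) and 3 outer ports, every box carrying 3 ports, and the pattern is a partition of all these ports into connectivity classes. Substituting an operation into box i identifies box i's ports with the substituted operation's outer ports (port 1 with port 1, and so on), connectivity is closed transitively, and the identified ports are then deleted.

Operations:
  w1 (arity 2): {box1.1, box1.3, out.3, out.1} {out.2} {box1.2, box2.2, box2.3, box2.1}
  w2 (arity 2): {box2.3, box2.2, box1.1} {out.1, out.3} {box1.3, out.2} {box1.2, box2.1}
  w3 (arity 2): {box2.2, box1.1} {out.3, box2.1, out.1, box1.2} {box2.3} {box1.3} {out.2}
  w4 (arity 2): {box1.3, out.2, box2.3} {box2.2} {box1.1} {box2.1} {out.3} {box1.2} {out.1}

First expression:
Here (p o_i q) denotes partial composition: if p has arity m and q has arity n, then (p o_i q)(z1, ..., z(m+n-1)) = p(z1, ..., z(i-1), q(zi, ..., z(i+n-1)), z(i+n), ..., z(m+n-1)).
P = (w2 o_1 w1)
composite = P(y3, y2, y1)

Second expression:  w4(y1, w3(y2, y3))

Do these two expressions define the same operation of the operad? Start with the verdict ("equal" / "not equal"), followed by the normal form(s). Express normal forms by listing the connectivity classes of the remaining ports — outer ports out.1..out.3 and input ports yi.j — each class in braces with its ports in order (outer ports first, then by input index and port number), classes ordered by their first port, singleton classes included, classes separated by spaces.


not equal — first {out.1, out.3} {out.2, y1.2, y1.3, y3.1, y3.3} {y1.1} {y2.1, y2.2, y2.3, y3.2}, second {out.1} {out.2, y1.3, y2.2, y3.1} {out.3} {y1.1} {y1.2} {y2.1, y3.2} {y2.3} {y3.3}

The first expression, normalized: {out.1, out.3} {out.2, y1.2, y1.3, y3.1, y3.3} {y1.1} {y2.1, y2.2, y2.3, y3.2}
The second expression, normalized: {out.1} {out.2, y1.3, y2.2, y3.1} {out.3} {y1.1} {y1.2} {y2.1, y3.2} {y2.3} {y3.3}
They disagree, so not equal.


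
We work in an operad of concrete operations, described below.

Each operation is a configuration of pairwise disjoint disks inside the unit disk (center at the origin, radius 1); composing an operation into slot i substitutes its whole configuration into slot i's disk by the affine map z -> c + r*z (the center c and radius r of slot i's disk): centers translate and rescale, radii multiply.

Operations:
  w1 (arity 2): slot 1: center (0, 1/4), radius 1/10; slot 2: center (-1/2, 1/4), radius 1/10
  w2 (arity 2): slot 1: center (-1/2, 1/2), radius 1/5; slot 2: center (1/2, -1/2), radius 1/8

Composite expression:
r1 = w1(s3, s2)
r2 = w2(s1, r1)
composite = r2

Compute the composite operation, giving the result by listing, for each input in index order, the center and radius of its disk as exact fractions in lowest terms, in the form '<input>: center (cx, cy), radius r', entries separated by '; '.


Only the slot chain above each s matters under w2; compose those maps.
s1 passes through 1 substitution, ending at center (-1/2, 1/2), radius 1/5
s3 passes through 2 substitutions, ending at center (1/2, -15/32), radius 1/80
s2 passes through 2 substitutions, ending at center (7/16, -15/32), radius 1/80

s1: center (-1/2, 1/2), radius 1/5; s2: center (7/16, -15/32), radius 1/80; s3: center (1/2, -15/32), radius 1/80


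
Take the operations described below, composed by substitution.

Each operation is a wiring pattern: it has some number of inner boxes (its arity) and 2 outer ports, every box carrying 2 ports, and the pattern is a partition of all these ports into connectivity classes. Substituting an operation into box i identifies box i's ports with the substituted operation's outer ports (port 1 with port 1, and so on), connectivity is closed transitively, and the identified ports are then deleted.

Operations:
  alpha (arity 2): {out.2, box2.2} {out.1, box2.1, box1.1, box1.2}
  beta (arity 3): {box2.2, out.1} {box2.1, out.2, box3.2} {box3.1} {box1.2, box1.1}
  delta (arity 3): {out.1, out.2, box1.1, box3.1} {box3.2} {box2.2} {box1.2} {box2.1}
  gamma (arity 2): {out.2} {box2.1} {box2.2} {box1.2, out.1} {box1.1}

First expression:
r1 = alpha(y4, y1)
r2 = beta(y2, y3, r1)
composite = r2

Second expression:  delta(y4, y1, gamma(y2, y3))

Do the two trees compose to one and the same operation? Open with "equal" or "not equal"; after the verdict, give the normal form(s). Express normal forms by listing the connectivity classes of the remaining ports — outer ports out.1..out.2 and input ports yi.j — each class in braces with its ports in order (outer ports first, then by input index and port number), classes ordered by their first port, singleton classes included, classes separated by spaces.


The first expression, normalized: {out.1, y3.2} {out.2, y1.2, y3.1} {y1.1, y4.1, y4.2} {y2.1, y2.2}
The second expression, normalized: {out.1, out.2, y2.2, y4.1} {y1.1} {y1.2} {y2.1} {y3.1} {y3.2} {y4.2}
The forms do not match — not equal.

not equal — first {out.1, y3.2} {out.2, y1.2, y3.1} {y1.1, y4.1, y4.2} {y2.1, y2.2}, second {out.1, out.2, y2.2, y4.1} {y1.1} {y1.2} {y2.1} {y3.1} {y3.2} {y4.2}


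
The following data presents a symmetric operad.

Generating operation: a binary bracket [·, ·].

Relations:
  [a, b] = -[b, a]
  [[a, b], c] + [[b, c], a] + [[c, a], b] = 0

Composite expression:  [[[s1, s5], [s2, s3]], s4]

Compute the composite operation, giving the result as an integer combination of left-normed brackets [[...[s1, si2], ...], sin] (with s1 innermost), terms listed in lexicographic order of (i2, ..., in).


Antisymmetry and Jacobi reduce to s1-anchored left-normed brackets.
Composite bracket: [[[s1, s5], [s2, s3]], s4]
Full expansion: 16 signed words from ab - ba (2^4 = 16).
Only words starting with s1 matter:
  s1s5s2s3s4 (sign +1) contributes +[[[[s1, s5], s2], s3], s4]
  s1s5s3s2s4 (sign -1) contributes -[[[[s1, s5], s3], s2], s4]

[[[[s1, s5], s2], s3], s4] - [[[[s1, s5], s3], s2], s4]


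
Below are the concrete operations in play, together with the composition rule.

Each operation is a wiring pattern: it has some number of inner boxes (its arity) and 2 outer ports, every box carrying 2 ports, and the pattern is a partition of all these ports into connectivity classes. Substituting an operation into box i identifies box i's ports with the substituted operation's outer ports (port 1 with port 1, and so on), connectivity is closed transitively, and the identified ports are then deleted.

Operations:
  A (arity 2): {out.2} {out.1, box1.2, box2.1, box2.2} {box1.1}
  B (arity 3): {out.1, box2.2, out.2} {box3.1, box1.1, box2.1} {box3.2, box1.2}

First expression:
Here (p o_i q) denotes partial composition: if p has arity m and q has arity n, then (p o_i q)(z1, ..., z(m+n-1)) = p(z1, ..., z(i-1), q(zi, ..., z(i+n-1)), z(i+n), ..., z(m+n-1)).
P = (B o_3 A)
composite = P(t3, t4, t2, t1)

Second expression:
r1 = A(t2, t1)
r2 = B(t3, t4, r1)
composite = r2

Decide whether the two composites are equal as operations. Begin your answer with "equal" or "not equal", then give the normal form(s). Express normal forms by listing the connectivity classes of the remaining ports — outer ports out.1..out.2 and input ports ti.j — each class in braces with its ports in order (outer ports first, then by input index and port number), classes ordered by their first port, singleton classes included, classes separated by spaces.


Reducing the first expression gives {out.1, out.2, t4.2} {t1.1, t1.2, t2.2, t3.1, t4.1} {t2.1} {t3.2}
Reducing the second expression gives {out.1, out.2, t4.2} {t1.1, t1.2, t2.2, t3.1, t4.1} {t2.1} {t3.2}
Both agree, so they are equal.

equal: each reduces to {out.1, out.2, t4.2} {t1.1, t1.2, t2.2, t3.1, t4.1} {t2.1} {t3.2}


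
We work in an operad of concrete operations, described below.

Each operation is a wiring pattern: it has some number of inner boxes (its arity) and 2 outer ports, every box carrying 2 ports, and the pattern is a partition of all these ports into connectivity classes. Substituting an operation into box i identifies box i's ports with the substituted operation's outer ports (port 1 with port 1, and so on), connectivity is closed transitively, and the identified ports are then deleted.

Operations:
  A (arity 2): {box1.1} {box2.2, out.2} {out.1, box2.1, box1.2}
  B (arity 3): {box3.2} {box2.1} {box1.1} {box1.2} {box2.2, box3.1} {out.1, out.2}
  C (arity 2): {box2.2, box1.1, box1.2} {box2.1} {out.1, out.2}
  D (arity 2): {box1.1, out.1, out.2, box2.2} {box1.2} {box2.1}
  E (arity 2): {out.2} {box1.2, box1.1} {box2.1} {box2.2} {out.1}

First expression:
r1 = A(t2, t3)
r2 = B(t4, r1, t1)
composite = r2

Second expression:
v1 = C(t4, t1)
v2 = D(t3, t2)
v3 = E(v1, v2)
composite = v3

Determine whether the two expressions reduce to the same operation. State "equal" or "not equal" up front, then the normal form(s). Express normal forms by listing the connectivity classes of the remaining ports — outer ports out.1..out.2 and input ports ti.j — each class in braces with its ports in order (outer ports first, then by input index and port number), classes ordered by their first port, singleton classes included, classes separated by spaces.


not equal; first: {out.1, out.2} {t1.1, t3.2} {t1.2} {t2.1} {t2.2, t3.1} {t4.1} {t4.2}; second: {out.1} {out.2} {t1.1} {t1.2, t4.1, t4.2} {t2.1} {t2.2, t3.1} {t3.2}

The first expression, normalized: {out.1, out.2} {t1.1, t3.2} {t1.2} {t2.1} {t2.2, t3.1} {t4.1} {t4.2}
The second expression, normalized: {out.1} {out.2} {t1.1} {t1.2, t4.1, t4.2} {t2.1} {t2.2, t3.1} {t3.2}
No match — not equal.


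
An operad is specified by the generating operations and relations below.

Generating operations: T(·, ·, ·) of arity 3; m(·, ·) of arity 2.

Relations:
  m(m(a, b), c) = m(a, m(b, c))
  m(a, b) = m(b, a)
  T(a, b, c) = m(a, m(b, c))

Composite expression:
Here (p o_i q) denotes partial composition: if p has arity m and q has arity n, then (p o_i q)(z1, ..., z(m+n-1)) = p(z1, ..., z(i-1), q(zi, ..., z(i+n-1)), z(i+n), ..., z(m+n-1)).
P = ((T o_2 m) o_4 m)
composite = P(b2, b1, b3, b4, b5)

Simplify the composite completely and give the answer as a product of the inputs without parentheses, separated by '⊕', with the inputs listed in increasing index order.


b1 ⊕ b2 ⊕ b3 ⊕ b4 ⊕ b5

Both nesting and order wash out for T; what remains is which b's occur.
m(b1, b3) collapses to b1 ⊕ b3
m(b4, b5) collapses to b4 ⊕ b5
T(b2, m(b1, b3), m(b4, b5)) collapses to b2 ⊕ b1 ⊕ b3 ⊕ b4 ⊕ b5
sorting the factors by input index: b1 ⊕ b2 ⊕ b3 ⊕ b4 ⊕ b5


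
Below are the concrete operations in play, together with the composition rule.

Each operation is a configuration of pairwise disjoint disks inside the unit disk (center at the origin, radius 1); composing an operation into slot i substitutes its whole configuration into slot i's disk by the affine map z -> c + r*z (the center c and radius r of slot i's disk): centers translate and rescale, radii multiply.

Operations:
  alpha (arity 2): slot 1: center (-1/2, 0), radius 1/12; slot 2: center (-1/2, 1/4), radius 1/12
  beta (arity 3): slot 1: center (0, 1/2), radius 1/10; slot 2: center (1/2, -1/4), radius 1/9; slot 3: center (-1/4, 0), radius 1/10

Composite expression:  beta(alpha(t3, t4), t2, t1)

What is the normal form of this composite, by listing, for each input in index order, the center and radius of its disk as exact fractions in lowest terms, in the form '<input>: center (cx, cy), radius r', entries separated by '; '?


t1: center (-1/4, 0), radius 1/10; t2: center (1/2, -1/4), radius 1/9; t3: center (-1/20, 1/2), radius 1/120; t4: center (-1/20, 21/40), radius 1/120

Below beta, radii multiply path by path; the t-disk centers shift.
for t3, the 2-step affine chain lands on center (-1/20, 1/2), radius 1/120
for t4, the 2-step affine chain lands on center (-1/20, 21/40), radius 1/120
for t2, the 1-step affine chain lands on center (1/2, -1/4), radius 1/9
for t1, the 1-step affine chain lands on center (-1/4, 0), radius 1/10


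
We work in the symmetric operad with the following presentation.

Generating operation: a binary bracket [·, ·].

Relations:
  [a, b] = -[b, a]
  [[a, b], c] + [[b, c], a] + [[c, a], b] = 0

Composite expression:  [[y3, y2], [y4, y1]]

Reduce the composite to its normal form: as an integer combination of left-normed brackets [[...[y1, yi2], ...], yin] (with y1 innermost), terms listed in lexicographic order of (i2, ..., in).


A multilinear Lie element is pinned by y1-initial words (y1 innermost).
Composite bracket: [[y3, y2], [y4, y1]]
Full expansion: 8 signed words from ab - ba (2^3 = 8).
Keep just the words that open with y1:
  the word y1y4y2y3 carries sign -1 and contributes -[[[y1, y4], y2], y3]
  the word y1y4y3y2 carries sign +1 and contributes +[[[y1, y4], y3], y2]

-[[[y1, y4], y2], y3] + [[[y1, y4], y3], y2]


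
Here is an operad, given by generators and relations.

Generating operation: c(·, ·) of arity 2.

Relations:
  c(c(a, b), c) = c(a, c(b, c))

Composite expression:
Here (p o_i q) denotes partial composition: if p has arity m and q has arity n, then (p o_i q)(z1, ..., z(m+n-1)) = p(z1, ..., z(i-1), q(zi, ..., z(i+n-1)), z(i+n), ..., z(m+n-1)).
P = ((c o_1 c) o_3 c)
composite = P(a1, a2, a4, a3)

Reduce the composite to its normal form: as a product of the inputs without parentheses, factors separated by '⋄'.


a1 ⋄ a2 ⋄ a4 ⋄ a3

Every regrouping of c is equal, so read the a-inputs in written order.
c(a1, a2) linearizes to a1 ⋄ a2
c(a4, a3) linearizes to a4 ⋄ a3
c(c(a1, a2), c(a4, a3)) linearizes to a1 ⋄ a2 ⋄ a4 ⋄ a3


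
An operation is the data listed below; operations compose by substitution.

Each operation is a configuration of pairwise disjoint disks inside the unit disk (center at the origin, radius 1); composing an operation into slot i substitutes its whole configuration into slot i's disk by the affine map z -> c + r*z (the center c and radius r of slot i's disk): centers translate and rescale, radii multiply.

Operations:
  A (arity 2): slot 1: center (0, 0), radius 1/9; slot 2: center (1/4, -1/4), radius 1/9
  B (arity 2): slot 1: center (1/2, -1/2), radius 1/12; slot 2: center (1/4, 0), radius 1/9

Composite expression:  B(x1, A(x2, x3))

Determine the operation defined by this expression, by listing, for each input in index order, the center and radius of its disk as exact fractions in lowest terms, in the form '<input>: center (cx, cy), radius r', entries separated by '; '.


x1: center (1/2, -1/2), radius 1/12; x2: center (1/4, 0), radius 1/81; x3: center (5/18, -1/36), radius 1/81

Follow each x-input down from B: c' goes to c + r*c', radius to r*r'.
x1 passes through 1 substitution, ending at center (1/2, -1/2), radius 1/12
x2 passes through 2 substitutions, ending at center (1/4, 0), radius 1/81
x3 passes through 2 substitutions, ending at center (5/18, -1/36), radius 1/81


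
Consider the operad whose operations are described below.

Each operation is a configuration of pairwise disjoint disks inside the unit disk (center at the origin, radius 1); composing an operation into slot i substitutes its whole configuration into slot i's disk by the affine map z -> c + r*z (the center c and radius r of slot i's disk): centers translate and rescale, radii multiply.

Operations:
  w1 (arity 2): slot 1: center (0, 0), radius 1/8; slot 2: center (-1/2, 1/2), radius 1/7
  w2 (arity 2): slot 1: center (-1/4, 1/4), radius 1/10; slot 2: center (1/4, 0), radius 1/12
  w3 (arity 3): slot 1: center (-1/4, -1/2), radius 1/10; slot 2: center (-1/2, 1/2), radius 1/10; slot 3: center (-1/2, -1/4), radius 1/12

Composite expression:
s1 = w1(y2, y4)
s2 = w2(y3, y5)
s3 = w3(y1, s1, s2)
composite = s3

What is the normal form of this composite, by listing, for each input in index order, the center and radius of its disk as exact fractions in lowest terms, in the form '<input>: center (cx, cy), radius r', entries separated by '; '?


y1: center (-1/4, -1/2), radius 1/10; y2: center (-1/2, 1/2), radius 1/80; y3: center (-25/48, -11/48), radius 1/120; y4: center (-11/20, 11/20), radius 1/70; y5: center (-23/48, -1/4), radius 1/144

Nesting under w3 composes maps z -> c + r*z down each y-path.
y1: after 1 affine step, its disk has center (-1/4, -1/2), radius 1/10
y2: after 2 affine steps, its disk has center (-1/2, 1/2), radius 1/80
y4: after 2 affine steps, its disk has center (-11/20, 11/20), radius 1/70
y3: after 2 affine steps, its disk has center (-25/48, -11/48), radius 1/120
y5: after 2 affine steps, its disk has center (-23/48, -1/4), radius 1/144


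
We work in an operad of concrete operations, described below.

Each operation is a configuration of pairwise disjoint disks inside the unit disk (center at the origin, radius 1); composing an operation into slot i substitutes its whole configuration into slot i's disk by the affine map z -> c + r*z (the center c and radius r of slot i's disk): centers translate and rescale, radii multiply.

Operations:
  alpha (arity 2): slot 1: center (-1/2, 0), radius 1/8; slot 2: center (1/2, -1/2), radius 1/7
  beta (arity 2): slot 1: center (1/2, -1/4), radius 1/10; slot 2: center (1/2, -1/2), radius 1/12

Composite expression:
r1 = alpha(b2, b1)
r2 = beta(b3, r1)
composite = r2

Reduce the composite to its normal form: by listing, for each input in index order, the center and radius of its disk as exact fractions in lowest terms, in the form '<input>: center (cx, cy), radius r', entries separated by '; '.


Below beta, radii multiply path by path; the b-disk centers shift.
b3: after 1 affine step, its disk has center (1/2, -1/4), radius 1/10
b2: after 2 affine steps, its disk has center (11/24, -1/2), radius 1/96
b1: after 2 affine steps, its disk has center (13/24, -13/24), radius 1/84

b1: center (13/24, -13/24), radius 1/84; b2: center (11/24, -1/2), radius 1/96; b3: center (1/2, -1/4), radius 1/10


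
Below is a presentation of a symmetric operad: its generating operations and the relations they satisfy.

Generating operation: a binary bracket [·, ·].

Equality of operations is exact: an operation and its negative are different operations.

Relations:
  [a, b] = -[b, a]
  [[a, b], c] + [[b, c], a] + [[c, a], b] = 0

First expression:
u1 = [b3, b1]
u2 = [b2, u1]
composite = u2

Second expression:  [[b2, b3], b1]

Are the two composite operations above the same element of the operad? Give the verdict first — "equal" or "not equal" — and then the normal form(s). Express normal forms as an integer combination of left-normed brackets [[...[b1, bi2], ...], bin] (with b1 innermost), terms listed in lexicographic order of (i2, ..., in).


The first expression, normalized: [[b1, b3], b2]
The second expression, normalized: -[[b1, b2], b3] + [[b1, b3], b2]
The normal forms differ: not equal.

not equal; first: [[b1, b3], b2]; second: -[[b1, b2], b3] + [[b1, b3], b2]


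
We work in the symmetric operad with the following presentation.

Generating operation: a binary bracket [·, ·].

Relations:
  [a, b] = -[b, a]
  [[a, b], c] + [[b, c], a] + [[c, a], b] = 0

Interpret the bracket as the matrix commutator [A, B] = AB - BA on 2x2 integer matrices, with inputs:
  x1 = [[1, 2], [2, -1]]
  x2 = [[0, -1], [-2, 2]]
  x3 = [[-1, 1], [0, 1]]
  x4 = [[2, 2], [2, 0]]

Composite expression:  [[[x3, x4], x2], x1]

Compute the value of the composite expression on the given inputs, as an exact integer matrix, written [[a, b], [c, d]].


[x3, x4] = [[2, -6], [4, -2]]
[[x3, x4], x2] = [[16, -16], [0, -16]]
[[[x3, x4], x2], x1] = [[-32, 96], [-64, 32]]

[[-32, 96], [-64, 32]]


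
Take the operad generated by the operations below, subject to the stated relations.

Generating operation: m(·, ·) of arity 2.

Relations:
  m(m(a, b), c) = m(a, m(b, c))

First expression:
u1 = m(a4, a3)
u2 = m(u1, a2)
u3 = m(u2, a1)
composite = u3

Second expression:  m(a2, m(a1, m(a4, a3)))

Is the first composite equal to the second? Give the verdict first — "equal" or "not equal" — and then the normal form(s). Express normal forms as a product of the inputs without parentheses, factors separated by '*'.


not equal — first a4 * a3 * a2 * a1, second a2 * a1 * a4 * a3

The first composite normalizes to a4 * a3 * a2 * a1
The second composite normalizes to a2 * a1 * a4 * a3
The normal forms differ: not equal.


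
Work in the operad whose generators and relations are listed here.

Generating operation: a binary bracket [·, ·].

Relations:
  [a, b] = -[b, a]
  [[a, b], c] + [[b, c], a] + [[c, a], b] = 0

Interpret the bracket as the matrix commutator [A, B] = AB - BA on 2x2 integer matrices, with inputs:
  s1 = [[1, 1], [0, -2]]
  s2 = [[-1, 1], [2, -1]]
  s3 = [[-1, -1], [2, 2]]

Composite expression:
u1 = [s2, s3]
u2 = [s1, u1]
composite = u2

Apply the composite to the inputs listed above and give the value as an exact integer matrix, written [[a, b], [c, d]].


[[-6, 1], [18, 6]]

[s2, s3] = [[4, 3], [-6, -4]]
[s1, [s2, s3]] = [[-6, 1], [18, 6]]


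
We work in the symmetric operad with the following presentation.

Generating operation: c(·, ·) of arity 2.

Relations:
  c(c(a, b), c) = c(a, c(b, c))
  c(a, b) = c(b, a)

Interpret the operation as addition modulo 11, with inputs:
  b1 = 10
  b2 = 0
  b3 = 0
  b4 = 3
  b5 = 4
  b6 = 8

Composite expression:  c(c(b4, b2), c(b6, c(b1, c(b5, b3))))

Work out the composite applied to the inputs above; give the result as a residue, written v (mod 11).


3 (mod 11)

c(b4, b2) = 3
c(b5, b3) = 4
c(b1, c(b5, b3)) = 3
c(b6, c(b1, c(b5, b3))) = 0
c(c(b4, b2), c(b6, c(b1, c(b5, b3)))) = 3


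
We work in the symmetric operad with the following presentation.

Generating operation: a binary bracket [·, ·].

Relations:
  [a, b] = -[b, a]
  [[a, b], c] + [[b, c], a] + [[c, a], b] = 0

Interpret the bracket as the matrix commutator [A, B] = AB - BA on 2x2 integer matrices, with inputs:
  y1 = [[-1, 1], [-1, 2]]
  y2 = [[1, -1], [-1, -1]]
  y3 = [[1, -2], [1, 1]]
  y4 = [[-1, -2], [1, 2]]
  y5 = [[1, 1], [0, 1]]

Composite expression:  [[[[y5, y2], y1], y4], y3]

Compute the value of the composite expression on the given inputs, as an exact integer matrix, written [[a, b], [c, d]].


[[-28, 48], [24, 28]]

[y5, y2] = [[-1, -2], [0, 1]]
[[y5, y2], y1] = [[2, -8], [-2, -2]]
[[[y5, y2], y1], y4] = [[-12, -32], [2, 12]]
[[[[y5, y2], y1], y4], y3] = [[-28, 48], [24, 28]]


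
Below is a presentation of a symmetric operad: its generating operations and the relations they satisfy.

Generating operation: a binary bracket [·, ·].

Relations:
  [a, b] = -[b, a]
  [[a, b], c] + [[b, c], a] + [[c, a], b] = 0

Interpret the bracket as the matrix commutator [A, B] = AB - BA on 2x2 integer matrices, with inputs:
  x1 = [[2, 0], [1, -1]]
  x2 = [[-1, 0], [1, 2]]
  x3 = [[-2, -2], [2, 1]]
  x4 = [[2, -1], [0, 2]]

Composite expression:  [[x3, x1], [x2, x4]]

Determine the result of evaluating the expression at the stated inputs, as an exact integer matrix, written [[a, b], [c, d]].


[[-27, -24], [18, 27]]

[x3, x1] = [[-2, 6], [9, 2]]
[x2, x4] = [[1, 3], [0, -1]]
[[x3, x1], [x2, x4]] = [[-27, -24], [18, 27]]


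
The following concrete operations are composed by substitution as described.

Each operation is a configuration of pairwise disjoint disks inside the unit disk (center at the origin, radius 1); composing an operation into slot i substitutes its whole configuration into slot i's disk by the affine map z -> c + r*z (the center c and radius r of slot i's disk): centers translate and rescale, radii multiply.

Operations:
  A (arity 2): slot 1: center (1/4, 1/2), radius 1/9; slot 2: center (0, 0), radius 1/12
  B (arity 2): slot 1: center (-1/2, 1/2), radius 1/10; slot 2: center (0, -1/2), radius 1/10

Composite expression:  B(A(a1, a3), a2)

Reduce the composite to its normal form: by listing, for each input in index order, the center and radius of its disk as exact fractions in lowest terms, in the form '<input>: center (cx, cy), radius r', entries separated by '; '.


a1: center (-19/40, 11/20), radius 1/90; a2: center (0, -1/2), radius 1/10; a3: center (-1/2, 1/2), radius 1/120

Below B, radii multiply path by path; the a-disk centers shift.
input a1: composing its 2 substitution steps yields center (-19/40, 11/20), radius 1/90
input a3: composing its 2 substitution steps yields center (-1/2, 1/2), radius 1/120
input a2: composing its 1 substitution step yields center (0, -1/2), radius 1/10


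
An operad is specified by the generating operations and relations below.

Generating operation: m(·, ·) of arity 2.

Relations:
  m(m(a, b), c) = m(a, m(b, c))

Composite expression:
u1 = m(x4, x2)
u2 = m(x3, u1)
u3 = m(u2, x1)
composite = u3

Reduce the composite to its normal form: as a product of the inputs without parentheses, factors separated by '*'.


x3 * x4 * x2 * x1

Key point: m is associative — brackets drop, the x-order remains.
m(x4, x2) flattens to x4 * x2
m(x3, m(x4, x2)) flattens to x3 * x4 * x2
m(m(x3, m(x4, x2)), x1) flattens to x3 * x4 * x2 * x1


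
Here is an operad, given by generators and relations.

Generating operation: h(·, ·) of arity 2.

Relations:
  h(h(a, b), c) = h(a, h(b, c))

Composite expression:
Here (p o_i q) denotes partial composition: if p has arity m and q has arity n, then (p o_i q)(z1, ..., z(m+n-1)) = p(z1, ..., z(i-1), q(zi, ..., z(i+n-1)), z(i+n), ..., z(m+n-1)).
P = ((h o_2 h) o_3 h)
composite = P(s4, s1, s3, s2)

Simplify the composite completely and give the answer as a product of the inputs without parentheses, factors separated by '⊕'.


Every regrouping of h is equal, so read the s-inputs in written order.
h(s3, s2) spells out as s3 ⊕ s2
h(s1, h(s3, s2)) spells out as s1 ⊕ s3 ⊕ s2
h(s4, h(s1, h(s3, s2))) spells out as s4 ⊕ s1 ⊕ s3 ⊕ s2

s4 ⊕ s1 ⊕ s3 ⊕ s2


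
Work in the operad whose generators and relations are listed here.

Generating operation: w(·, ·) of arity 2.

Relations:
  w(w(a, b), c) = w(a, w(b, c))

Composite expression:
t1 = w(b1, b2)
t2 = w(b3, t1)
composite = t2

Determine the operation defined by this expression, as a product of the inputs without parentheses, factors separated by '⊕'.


b3 ⊕ b1 ⊕ b2

All parenthesizations of w agree; list the b-inputs left to right.
w(b1, b2) collapses to b1 ⊕ b2
w(b3, w(b1, b2)) collapses to b3 ⊕ b1 ⊕ b2


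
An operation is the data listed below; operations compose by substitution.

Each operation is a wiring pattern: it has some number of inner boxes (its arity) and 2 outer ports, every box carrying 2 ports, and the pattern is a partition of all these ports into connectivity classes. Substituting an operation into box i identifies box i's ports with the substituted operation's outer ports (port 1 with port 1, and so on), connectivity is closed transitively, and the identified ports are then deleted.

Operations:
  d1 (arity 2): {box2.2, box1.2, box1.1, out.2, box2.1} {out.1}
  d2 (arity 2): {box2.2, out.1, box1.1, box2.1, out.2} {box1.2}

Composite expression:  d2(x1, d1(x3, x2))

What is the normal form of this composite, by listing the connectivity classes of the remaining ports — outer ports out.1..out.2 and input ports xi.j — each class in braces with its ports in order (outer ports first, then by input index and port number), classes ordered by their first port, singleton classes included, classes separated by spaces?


{out.1, out.2, x1.1, x2.1, x2.2, x3.1, x3.2} {x1.2}

Substituting into d2 glues patterns; closure does the rest.
after d1, the pattern on (x3, x2) reads {out.1} {out.2, x2.1, x2.2, x3.1, x3.2} (out.j = its outer ports)
after d2, the pattern on (x1, x3, x2) reads {out.1, out.2, x1.1, x2.1, x2.2, x3.1, x3.2} {x1.2} (out.j = its outer ports)


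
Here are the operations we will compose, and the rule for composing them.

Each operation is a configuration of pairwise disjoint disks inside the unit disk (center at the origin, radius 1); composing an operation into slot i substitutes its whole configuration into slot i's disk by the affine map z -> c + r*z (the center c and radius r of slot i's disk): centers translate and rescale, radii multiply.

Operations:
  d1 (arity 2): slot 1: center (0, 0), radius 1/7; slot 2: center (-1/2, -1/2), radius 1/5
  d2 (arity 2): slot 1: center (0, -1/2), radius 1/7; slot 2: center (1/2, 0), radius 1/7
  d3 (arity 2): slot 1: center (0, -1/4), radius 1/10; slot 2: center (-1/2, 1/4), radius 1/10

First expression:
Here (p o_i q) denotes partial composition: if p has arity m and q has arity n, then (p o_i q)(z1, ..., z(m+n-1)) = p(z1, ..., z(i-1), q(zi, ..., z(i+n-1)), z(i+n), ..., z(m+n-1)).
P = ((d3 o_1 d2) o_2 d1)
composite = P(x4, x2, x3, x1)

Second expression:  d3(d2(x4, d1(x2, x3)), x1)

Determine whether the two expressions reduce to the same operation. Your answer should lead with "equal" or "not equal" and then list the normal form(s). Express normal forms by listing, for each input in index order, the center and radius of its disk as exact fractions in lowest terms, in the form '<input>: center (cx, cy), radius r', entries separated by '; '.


equal; both compose to x1: center (-1/2, 1/4), radius 1/10; x2: center (1/20, -1/4), radius 1/490; x3: center (3/70, -9/35), radius 1/350; x4: center (0, -3/10), radius 1/70


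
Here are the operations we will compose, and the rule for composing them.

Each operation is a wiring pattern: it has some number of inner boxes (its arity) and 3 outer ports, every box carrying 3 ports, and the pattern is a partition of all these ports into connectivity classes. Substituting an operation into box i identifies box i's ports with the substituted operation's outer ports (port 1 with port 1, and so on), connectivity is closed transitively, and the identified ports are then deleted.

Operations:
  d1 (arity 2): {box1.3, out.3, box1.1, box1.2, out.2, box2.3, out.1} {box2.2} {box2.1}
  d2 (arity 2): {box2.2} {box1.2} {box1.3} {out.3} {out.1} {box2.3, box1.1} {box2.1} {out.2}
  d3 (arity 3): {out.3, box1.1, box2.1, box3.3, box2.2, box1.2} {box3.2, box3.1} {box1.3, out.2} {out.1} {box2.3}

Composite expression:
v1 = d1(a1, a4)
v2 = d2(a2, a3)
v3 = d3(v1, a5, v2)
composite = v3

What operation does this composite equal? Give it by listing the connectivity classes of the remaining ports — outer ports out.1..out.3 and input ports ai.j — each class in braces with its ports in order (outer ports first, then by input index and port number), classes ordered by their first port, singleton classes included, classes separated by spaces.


{out.1} {out.2, out.3, a1.1, a1.2, a1.3, a4.3, a5.1, a5.2} {a2.1, a3.3} {a2.2} {a2.3} {a3.1} {a3.2} {a4.1} {a4.2} {a5.3}

Treat the ports identified at d3 as solder joints: merge, then drop.
through d1, on inputs (a1, a4): {out.1, out.2, out.3, a1.1, a1.2, a1.3, a4.3} {a4.1} {a4.2} (out.j = stage outer ports)
through d2, on inputs (a2, a3): {out.1} {out.2} {out.3} {a2.1, a3.3} {a2.2} {a2.3} {a3.1} {a3.2} (out.j = stage outer ports)
through d3, on inputs (a1, a4, a5, a2, a3): {out.1} {out.2, out.3, a1.1, a1.2, a1.3, a4.3, a5.1, a5.2} {a2.1, a3.3} {a2.2} {a2.3} {a3.1} {a3.2} {a4.1} {a4.2} {a5.3} (out.j = stage outer ports)


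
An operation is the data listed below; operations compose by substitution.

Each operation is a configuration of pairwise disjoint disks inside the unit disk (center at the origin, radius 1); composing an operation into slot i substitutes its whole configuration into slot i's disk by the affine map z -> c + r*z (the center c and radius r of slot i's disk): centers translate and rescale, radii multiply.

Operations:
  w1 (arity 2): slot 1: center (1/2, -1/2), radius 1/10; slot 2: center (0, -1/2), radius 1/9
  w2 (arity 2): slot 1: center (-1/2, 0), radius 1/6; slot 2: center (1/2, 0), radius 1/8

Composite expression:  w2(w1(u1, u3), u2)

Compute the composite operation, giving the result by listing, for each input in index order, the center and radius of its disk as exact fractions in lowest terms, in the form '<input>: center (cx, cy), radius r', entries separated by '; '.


u1: center (-5/12, -1/12), radius 1/60; u2: center (1/2, 0), radius 1/8; u3: center (-1/2, -1/12), radius 1/54

Nesting under w2 composes maps z -> c + r*z down each u-path.
input u1: applying the 2 nested substitutions gives center (-5/12, -1/12), radius 1/60
input u3: applying the 2 nested substitutions gives center (-1/2, -1/12), radius 1/54
input u2: applying the 1 nested substitution gives center (1/2, 0), radius 1/8


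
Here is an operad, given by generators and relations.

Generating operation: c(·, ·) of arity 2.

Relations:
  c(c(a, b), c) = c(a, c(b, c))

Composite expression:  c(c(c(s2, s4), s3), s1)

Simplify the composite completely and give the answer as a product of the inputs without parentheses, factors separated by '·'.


Every regrouping of c is equal, so read the s-inputs in written order.
c(s2, s4) linearizes to s2 · s4
c(c(s2, s4), s3) linearizes to s2 · s4 · s3
c(c(c(s2, s4), s3), s1) linearizes to s2 · s4 · s3 · s1

s2 · s4 · s3 · s1


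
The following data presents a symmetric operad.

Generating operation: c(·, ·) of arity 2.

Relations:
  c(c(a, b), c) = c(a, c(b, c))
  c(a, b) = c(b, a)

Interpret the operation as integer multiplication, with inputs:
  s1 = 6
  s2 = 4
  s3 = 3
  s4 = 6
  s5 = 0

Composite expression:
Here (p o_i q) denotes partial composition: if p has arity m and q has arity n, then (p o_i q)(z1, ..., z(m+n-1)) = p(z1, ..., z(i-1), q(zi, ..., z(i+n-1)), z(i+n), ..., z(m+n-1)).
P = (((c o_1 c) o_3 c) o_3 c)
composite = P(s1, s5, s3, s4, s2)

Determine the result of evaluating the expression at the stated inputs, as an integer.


0


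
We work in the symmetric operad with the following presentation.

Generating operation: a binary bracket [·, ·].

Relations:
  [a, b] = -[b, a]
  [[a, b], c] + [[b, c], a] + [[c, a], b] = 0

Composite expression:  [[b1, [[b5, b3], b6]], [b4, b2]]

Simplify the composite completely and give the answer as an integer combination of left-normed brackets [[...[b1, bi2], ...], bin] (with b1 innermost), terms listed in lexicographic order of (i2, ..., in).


[[[[[b1, b3], b5], b6], b2], b4] - [[[[[b1, b3], b5], b6], b4], b2] - [[[[[b1, b5], b3], b6], b2], b4] + [[[[[b1, b5], b3], b6], b4], b2] - [[[[[b1, b6], b3], b5], b2], b4] + [[[[[b1, b6], b3], b5], b4], b2] + [[[[[b1, b6], b5], b3], b2], b4] - [[[[[b1, b6], b5], b3], b4], b2]

A multilinear Lie element is pinned by b1-initial words (b1 innermost).
Composite bracket: [[b1, [[b5, b3], b6]], [b4, b2]]
Under [a, b] = ab - ba we get 32 signed associative words (2^5 = 32).
Keep just the words that open with b1:
  sign of b1b3b5b6b2b4 is +1, so it contributes +[[[[[b1, b3], b5], b6], b2], b4]
  sign of b1b3b5b6b4b2 is -1, so it contributes -[[[[[b1, b3], b5], b6], b4], b2]
  sign of b1b5b3b6b2b4 is -1, so it contributes -[[[[[b1, b5], b3], b6], b2], b4]
  sign of b1b5b3b6b4b2 is +1, so it contributes +[[[[[b1, b5], b3], b6], b4], b2]
  sign of b1b6b3b5b2b4 is -1, so it contributes -[[[[[b1, b6], b3], b5], b2], b4]
  sign of b1b6b3b5b4b2 is +1, so it contributes +[[[[[b1, b6], b3], b5], b4], b2]
  sign of b1b6b5b3b2b4 is +1, so it contributes +[[[[[b1, b6], b5], b3], b2], b4]
  sign of b1b6b5b3b4b2 is -1, so it contributes -[[[[[b1, b6], b5], b3], b4], b2]
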